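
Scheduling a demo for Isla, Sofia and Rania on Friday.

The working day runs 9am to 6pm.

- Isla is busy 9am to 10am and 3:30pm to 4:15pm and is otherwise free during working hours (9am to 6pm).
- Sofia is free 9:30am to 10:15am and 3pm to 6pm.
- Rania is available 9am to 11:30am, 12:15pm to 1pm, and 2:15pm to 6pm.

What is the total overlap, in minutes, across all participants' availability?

Isla free within 09:00–18:00: 10:00–15:30, 16:15–18:00.
Isla ∩ Sofia: 10:00–10:15, 15:00–15:30, 16:15–18:00.
Isla ∩ Sofia ∩ Rania: 10:00–10:15, 15:00–15:30, 16:15–18:00.
Total common minutes: 15 + 30 + 105 = 150.

150 minutes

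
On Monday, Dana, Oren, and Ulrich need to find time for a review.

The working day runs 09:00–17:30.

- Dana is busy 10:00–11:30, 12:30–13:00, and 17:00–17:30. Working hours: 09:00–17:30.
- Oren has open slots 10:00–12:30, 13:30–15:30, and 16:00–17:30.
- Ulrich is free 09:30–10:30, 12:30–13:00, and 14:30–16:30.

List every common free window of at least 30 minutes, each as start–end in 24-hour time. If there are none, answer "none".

Dana free within 09:00–17:30: 09:00–10:00, 11:30–12:30, 13:00–17:00.
Dana ∩ Oren: 11:30–12:30, 13:30–15:30, 16:00–17:00.
Dana ∩ Oren ∩ Ulrich: 14:30–15:30, 16:00–16:30.
Windows ≥ 30 min: 14:30–15:30, 16:00–16:30.

14:30–15:30, 16:00–16:30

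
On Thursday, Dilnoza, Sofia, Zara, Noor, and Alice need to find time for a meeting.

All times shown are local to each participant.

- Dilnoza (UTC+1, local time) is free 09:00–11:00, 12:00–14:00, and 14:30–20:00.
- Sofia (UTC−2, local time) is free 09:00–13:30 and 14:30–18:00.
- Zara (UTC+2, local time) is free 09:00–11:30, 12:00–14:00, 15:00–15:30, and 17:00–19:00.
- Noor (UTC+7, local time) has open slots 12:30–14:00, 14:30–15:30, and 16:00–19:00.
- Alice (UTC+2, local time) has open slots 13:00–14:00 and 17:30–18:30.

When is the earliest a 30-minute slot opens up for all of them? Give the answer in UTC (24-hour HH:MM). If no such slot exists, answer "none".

11:00

Dilnoza → UTC: 08:00–10:00, 11:00–13:00, 13:30–19:00.
Sofia → UTC: 11:00–15:30, 16:30–20:00.
Zara → UTC: 07:00–09:30, 10:00–12:00, 13:00–13:30, 15:00–17:00.
Noor → UTC: 05:30–07:00, 07:30–08:30, 09:00–12:00.
Alice → UTC: 11:00–12:00, 15:30–16:30.
Dilnoza ∩ Sofia: 11:00–13:00, 13:30–15:30, 16:30–19:00.
Dilnoza ∩ Sofia ∩ Zara: 11:00–12:00, 15:00–15:30, 16:30–17:00.
Dilnoza ∩ Sofia ∩ Zara ∩ Noor: 11:00–12:00.
Dilnoza ∩ Sofia ∩ Zara ∩ Noor ∩ Alice: 11:00–12:00.
Windows ≥ 30 min: 11:00–12:00.
Earliest such window starts at 11:00.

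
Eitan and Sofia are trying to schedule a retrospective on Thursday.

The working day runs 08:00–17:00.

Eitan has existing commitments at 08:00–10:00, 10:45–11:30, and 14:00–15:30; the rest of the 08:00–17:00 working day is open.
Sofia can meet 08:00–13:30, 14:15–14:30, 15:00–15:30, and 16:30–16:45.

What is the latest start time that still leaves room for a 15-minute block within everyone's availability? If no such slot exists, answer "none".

16:30

Eitan free within 08:00–17:00: 10:00–10:45, 11:30–14:00, 15:30–17:00.
Eitan ∩ Sofia: 10:00–10:45, 11:30–13:30, 16:30–16:45.
Windows ≥ 15 min: 10:00–10:45, 11:30–13:30, 16:30–16:45.
Latest start in the last window 16:30–16:45 is 16:45 − 15 min = 16:30.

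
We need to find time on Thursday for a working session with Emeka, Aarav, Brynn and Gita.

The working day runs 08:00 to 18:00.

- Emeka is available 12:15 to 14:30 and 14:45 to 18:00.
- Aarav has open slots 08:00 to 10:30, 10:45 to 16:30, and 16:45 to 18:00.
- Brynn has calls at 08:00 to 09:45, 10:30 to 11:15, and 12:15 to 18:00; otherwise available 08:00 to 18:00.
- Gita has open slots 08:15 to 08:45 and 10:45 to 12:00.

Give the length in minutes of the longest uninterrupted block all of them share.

Brynn free within 08:00–18:00: 09:45–10:30, 11:15–12:15.
Emeka ∩ Aarav: 12:15–14:30, 14:45–16:30, 16:45–18:00.
Emeka ∩ Aarav ∩ Brynn: (none).
Emeka ∩ Aarav ∩ Brynn ∩ Gita: (none).
No common window.

0 minutes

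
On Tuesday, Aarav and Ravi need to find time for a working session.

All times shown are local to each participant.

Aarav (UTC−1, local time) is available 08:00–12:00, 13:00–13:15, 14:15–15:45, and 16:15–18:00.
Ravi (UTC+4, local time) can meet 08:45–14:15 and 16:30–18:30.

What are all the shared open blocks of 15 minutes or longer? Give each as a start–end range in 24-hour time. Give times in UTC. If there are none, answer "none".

09:00–10:15, 12:30–13:00, 14:00–14:15

Aarav → UTC: 09:00–13:00, 14:00–14:15, 15:15–16:45, 17:15–19:00.
Ravi → UTC: 04:45–10:15, 12:30–14:30.
Aarav ∩ Ravi: 09:00–10:15, 12:30–13:00, 14:00–14:15.
Windows ≥ 15 min: 09:00–10:15, 12:30–13:00, 14:00–14:15.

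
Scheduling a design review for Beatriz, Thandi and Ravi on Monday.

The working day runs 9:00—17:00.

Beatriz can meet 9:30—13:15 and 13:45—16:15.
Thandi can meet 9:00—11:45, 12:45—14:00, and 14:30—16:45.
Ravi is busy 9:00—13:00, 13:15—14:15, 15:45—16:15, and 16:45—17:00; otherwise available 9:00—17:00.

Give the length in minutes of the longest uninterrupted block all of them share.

75 minutes

Ravi free within 09:00–17:00: 13:00–13:15, 14:15–15:45, 16:15–16:45.
Beatriz ∩ Thandi: 09:30–11:45, 12:45–13:15, 13:45–14:00, 14:30–16:15.
Beatriz ∩ Thandi ∩ Ravi: 13:00–13:15, 14:30–15:45.
Common window lengths: 15, 75 min; longest is 75.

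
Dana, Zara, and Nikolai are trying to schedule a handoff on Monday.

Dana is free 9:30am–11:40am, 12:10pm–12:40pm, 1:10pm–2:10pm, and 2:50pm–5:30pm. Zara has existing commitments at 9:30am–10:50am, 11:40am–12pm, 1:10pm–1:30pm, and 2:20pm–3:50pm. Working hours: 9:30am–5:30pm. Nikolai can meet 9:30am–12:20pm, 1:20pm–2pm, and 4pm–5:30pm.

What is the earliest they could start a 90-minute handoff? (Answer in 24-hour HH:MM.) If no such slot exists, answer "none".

Zara free within 09:30–17:30: 10:50–11:40, 12:00–13:10, 13:30–14:20, 15:50–17:30.
Dana ∩ Zara: 10:50–11:40, 12:10–12:40, 13:30–14:10, 15:50–17:30.
Dana ∩ Zara ∩ Nikolai: 10:50–11:40, 12:10–12:20, 13:30–14:00, 16:00–17:30.
Windows ≥ 90 min: 16:00–17:30.
Earliest such window starts at 16:00.

16:00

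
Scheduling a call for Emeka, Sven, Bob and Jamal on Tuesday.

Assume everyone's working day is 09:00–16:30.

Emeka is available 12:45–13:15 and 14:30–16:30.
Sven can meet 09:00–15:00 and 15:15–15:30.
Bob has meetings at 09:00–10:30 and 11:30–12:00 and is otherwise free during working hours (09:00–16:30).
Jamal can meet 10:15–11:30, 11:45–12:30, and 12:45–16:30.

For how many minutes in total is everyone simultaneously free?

75 minutes

Bob free within 09:00–16:30: 10:30–11:30, 12:00–16:30.
Emeka ∩ Sven: 12:45–13:15, 14:30–15:00, 15:15–15:30.
Emeka ∩ Sven ∩ Bob: 12:45–13:15, 14:30–15:00, 15:15–15:30.
Emeka ∩ Sven ∩ Bob ∩ Jamal: 12:45–13:15, 14:30–15:00, 15:15–15:30.
Total common minutes: 30 + 30 + 15 = 75.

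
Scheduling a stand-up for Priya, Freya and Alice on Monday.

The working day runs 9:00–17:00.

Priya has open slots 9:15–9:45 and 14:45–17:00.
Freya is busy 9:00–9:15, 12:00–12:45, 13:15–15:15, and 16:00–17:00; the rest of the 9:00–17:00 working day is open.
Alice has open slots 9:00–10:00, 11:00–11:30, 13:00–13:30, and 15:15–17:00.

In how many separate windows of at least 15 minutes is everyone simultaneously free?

Freya free within 09:00–17:00: 09:15–12:00, 12:45–13:15, 15:15–16:00.
Priya ∩ Freya: 09:15–09:45, 15:15–16:00.
Priya ∩ Freya ∩ Alice: 09:15–09:45, 15:15–16:00.
Windows ≥ 15 min: 09:15–09:45, 15:15–16:00.
That's 2 windows.

2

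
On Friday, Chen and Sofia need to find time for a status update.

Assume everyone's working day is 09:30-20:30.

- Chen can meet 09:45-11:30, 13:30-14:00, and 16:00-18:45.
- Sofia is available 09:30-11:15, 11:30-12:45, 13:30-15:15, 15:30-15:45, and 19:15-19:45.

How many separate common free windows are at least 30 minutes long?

2

Chen ∩ Sofia: 09:45–11:15, 13:30–14:00.
Windows ≥ 30 min: 09:45–11:15, 13:30–14:00.
That's 2 windows.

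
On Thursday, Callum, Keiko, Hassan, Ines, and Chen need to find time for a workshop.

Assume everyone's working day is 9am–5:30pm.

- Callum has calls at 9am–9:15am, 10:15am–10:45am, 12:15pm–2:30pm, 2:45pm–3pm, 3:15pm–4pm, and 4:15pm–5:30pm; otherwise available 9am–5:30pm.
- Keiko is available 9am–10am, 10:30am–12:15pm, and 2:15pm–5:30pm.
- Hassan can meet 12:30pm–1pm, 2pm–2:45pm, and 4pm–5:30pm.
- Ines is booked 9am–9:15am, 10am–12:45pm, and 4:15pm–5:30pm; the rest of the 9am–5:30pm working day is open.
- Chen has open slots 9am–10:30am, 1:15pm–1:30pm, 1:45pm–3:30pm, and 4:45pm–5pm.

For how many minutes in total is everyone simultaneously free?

Callum free within 09:00–17:30: 09:15–10:15, 10:45–12:15, 14:30–14:45, 15:00–15:15, 16:00–16:15.
Ines free within 09:00–17:30: 09:15–10:00, 12:45–16:15.
Callum ∩ Keiko: 09:15–10:00, 10:45–12:15, 14:30–14:45, 15:00–15:15, 16:00–16:15.
Callum ∩ Keiko ∩ Hassan: 14:30–14:45, 16:00–16:15.
Callum ∩ Keiko ∩ Hassan ∩ Ines: 14:30–14:45, 16:00–16:15.
Callum ∩ Keiko ∩ Hassan ∩ Ines ∩ Chen: 14:30–14:45.
Total common minutes: 15.

15 minutes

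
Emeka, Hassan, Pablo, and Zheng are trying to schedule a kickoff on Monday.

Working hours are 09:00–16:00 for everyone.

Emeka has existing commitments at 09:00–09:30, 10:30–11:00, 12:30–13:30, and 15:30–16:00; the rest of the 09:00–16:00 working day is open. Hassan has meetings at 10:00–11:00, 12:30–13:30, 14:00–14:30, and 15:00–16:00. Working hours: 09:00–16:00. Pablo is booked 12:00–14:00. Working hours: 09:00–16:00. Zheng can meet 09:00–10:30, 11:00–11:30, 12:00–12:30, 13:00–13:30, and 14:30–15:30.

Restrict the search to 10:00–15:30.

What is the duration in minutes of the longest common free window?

30 minutes

Emeka free within 09:00–16:00: 09:30–10:30, 11:00–12:30, 13:30–15:30.
Hassan free within 09:00–16:00: 09:00–10:00, 11:00–12:30, 13:30–14:00, 14:30–15:00.
Pablo free within 09:00–16:00: 09:00–12:00, 14:00–16:00.
Emeka ∩ Hassan: 09:30–10:00, 11:00–12:30, 13:30–14:00, 14:30–15:00.
Emeka ∩ Hassan ∩ Pablo: 09:30–10:00, 11:00–12:00, 14:30–15:00.
Emeka ∩ Hassan ∩ Pablo ∩ Zheng: 09:30–10:00, 11:00–11:30, 14:30–15:00.
Restricted to 10:00–15:30: 11:00–11:30, 14:30–15:00.
Common window lengths: 30, 30 min; longest is 30.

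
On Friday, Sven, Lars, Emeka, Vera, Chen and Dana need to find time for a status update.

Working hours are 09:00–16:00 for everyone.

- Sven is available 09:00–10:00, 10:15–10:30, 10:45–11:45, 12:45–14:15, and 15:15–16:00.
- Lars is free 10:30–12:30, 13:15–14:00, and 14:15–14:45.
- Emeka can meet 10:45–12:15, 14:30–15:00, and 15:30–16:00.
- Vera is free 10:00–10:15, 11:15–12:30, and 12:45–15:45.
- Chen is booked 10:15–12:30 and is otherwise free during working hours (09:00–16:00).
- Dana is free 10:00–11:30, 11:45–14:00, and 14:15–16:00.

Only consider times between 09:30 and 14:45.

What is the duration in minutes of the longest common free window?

0 minutes

Chen free within 09:00–16:00: 09:00–10:15, 12:30–16:00.
Sven ∩ Lars: 10:45–11:45, 13:15–14:00.
Sven ∩ Lars ∩ Emeka: 10:45–11:45.
Sven ∩ Lars ∩ Emeka ∩ Vera: 11:15–11:45.
Sven ∩ Lars ∩ Emeka ∩ Vera ∩ Chen: (none).
Sven ∩ Lars ∩ Emeka ∩ Vera ∩ Chen ∩ Dana: (none).
Restricted to 09:30–14:45: (none).
No common window.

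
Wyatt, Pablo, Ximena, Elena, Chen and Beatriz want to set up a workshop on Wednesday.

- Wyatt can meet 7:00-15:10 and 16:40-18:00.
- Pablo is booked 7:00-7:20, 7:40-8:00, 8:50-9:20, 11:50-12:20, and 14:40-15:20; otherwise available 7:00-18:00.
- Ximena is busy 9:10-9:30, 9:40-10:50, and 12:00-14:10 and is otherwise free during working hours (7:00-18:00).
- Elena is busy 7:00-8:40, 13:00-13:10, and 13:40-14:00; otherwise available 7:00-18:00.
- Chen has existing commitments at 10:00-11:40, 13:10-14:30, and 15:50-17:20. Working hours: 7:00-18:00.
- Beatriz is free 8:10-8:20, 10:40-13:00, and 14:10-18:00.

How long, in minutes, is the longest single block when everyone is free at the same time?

Pablo free within 07:00–18:00: 07:20–07:40, 08:00–08:50, 09:20–11:50, 12:20–14:40, 15:20–18:00.
Ximena free within 07:00–18:00: 07:00–09:10, 09:30–09:40, 10:50–12:00, 14:10–18:00.
Elena free within 07:00–18:00: 08:40–13:00, 13:10–13:40, 14:00–18:00.
Chen free within 07:00–18:00: 07:00–10:00, 11:40–13:10, 14:30–15:50, 17:20–18:00.
Wyatt ∩ Pablo: 07:20–07:40, 08:00–08:50, 09:20–11:50, 12:20–14:40, 16:40–18:00.
Wyatt ∩ Pablo ∩ Ximena: 07:20–07:40, 08:00–08:50, 09:30–09:40, 10:50–11:50, 14:10–14:40, 16:40–18:00.
Wyatt ∩ Pablo ∩ Ximena ∩ Elena: 08:40–08:50, 09:30–09:40, 10:50–11:50, 14:10–14:40, 16:40–18:00.
Wyatt ∩ Pablo ∩ Ximena ∩ Elena ∩ Chen: 08:40–08:50, 09:30–09:40, 11:40–11:50, 14:30–14:40, 17:20–18:00.
Wyatt ∩ Pablo ∩ Ximena ∩ Elena ∩ Chen ∩ Beatriz: 11:40–11:50, 14:30–14:40, 17:20–18:00.
Common window lengths: 10, 10, 40 min; longest is 40.

40 minutes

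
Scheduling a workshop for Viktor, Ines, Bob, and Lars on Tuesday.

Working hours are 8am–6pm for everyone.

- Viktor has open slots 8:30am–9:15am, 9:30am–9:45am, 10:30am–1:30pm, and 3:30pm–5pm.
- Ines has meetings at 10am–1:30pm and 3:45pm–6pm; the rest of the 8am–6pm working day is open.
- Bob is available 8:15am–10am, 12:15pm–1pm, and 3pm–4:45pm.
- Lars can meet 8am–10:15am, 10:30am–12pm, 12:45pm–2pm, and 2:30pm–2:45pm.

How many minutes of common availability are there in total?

Ines free within 08:00–18:00: 08:00–10:00, 13:30–15:45.
Viktor ∩ Ines: 08:30–09:15, 09:30–09:45, 15:30–15:45.
Viktor ∩ Ines ∩ Bob: 08:30–09:15, 09:30–09:45, 15:30–15:45.
Viktor ∩ Ines ∩ Bob ∩ Lars: 08:30–09:15, 09:30–09:45.
Total common minutes: 45 + 15 = 60.

60 minutes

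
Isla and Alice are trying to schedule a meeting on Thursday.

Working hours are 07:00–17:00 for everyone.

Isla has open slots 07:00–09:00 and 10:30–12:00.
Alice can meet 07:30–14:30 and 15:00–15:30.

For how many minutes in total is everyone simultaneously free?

Isla ∩ Alice: 07:30–09:00, 10:30–12:00.
Total common minutes: 90 + 90 = 180.

180 minutes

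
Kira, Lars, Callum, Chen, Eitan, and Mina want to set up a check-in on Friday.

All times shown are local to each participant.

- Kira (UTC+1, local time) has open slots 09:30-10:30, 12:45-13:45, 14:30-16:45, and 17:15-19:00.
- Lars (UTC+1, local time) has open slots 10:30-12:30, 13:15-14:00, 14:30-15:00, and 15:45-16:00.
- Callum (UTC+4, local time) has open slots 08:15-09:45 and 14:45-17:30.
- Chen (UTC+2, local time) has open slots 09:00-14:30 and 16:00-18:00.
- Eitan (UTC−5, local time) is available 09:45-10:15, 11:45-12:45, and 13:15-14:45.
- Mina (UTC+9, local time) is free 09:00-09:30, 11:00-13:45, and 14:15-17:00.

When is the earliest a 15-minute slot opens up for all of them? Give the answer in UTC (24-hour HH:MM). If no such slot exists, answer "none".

none

Kira → UTC: 08:30–09:30, 11:45–12:45, 13:30–15:45, 16:15–18:00.
Lars → UTC: 09:30–11:30, 12:15–13:00, 13:30–14:00, 14:45–15:00.
Callum → UTC: 04:15–05:45, 10:45–13:30.
Chen → UTC: 07:00–12:30, 14:00–16:00.
Eitan → UTC: 14:45–15:15, 16:45–17:45, 18:15–19:45.
Mina → UTC: 00:00–00:30, 02:00–04:45, 05:15–08:00.
Kira ∩ Lars: 12:15–12:45, 13:30–14:00, 14:45–15:00.
Kira ∩ Lars ∩ Callum: 12:15–12:45.
Kira ∩ Lars ∩ Callum ∩ Chen: 12:15–12:30.
Kira ∩ Lars ∩ Callum ∩ Chen ∩ Eitan: (none).
Kira ∩ Lars ∩ Callum ∩ Chen ∩ Eitan ∩ Mina: (none).
Windows ≥ 15 min: (none).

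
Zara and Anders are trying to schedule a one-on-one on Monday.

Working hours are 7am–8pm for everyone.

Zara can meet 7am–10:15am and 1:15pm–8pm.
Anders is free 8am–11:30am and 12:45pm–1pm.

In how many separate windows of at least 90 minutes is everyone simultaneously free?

1

Zara ∩ Anders: 08:00–10:15.
Windows ≥ 90 min: 08:00–10:15.
That's 1 window.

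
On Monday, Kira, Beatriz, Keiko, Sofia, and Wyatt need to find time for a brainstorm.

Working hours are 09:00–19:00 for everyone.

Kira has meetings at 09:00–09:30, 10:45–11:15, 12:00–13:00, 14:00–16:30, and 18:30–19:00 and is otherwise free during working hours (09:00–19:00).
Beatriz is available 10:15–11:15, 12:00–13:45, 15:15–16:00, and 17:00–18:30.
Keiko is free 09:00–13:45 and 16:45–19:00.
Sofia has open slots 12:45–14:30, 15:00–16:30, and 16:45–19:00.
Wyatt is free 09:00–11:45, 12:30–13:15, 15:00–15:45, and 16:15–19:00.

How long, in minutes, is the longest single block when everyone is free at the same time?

Kira free within 09:00–19:00: 09:30–10:45, 11:15–12:00, 13:00–14:00, 16:30–18:30.
Kira ∩ Beatriz: 10:15–10:45, 13:00–13:45, 17:00–18:30.
Kira ∩ Beatriz ∩ Keiko: 10:15–10:45, 13:00–13:45, 17:00–18:30.
Kira ∩ Beatriz ∩ Keiko ∩ Sofia: 13:00–13:45, 17:00–18:30.
Kira ∩ Beatriz ∩ Keiko ∩ Sofia ∩ Wyatt: 13:00–13:15, 17:00–18:30.
Common window lengths: 15, 90 min; longest is 90.

90 minutes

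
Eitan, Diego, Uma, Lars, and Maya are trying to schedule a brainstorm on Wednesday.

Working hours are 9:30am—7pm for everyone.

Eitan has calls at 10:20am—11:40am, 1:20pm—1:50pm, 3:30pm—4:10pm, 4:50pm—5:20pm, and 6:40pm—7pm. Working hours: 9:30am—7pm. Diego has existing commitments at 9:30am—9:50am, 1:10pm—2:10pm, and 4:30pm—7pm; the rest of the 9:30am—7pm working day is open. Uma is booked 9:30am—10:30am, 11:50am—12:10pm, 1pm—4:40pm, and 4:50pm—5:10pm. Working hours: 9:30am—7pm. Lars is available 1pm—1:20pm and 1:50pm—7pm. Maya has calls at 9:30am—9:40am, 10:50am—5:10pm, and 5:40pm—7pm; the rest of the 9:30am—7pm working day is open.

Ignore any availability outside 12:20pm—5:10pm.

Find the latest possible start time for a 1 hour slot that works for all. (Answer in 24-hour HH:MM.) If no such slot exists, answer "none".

none

Eitan free within 09:30–19:00: 09:30–10:20, 11:40–13:20, 13:50–15:30, 16:10–16:50, 17:20–18:40.
Diego free within 09:30–19:00: 09:50–13:10, 14:10–16:30.
Uma free within 09:30–19:00: 10:30–11:50, 12:10–13:00, 16:40–16:50, 17:10–19:00.
Maya free within 09:30–19:00: 09:40–10:50, 17:10–17:40.
Eitan ∩ Diego: 09:50–10:20, 11:40–13:10, 14:10–15:30, 16:10–16:30.
Eitan ∩ Diego ∩ Uma: 11:40–11:50, 12:10–13:00.
Eitan ∩ Diego ∩ Uma ∩ Lars: (none).
Eitan ∩ Diego ∩ Uma ∩ Lars ∩ Maya: (none).
Restricted to 12:20–17:10: (none).
Windows ≥ 60 min: (none).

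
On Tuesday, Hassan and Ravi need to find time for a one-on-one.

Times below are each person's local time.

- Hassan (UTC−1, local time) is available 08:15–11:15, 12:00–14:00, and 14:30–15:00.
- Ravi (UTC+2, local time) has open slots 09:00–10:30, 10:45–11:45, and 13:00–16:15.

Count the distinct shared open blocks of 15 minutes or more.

Hassan → UTC: 09:15–12:15, 13:00–15:00, 15:30–16:00.
Ravi → UTC: 07:00–08:30, 08:45–09:45, 11:00–14:15.
Hassan ∩ Ravi: 09:15–09:45, 11:00–12:15, 13:00–14:15.
Windows ≥ 15 min: 09:15–09:45, 11:00–12:15, 13:00–14:15.
That's 3 windows.

3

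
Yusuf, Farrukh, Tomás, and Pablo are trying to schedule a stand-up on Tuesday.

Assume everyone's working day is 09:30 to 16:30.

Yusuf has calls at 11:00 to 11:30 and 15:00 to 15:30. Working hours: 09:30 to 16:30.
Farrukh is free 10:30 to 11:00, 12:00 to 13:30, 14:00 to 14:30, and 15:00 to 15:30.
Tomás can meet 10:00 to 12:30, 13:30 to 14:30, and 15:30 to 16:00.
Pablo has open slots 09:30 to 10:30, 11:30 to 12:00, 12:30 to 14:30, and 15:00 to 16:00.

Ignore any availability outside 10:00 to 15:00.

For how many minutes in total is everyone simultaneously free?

Yusuf free within 09:30–16:30: 09:30–11:00, 11:30–15:00, 15:30–16:30.
Yusuf ∩ Farrukh: 10:30–11:00, 12:00–13:30, 14:00–14:30.
Yusuf ∩ Farrukh ∩ Tomás: 10:30–11:00, 12:00–12:30, 14:00–14:30.
Yusuf ∩ Farrukh ∩ Tomás ∩ Pablo: 14:00–14:30.
Restricted to 10:00–15:00: 14:00–14:30.
Total common minutes: 30.

30 minutes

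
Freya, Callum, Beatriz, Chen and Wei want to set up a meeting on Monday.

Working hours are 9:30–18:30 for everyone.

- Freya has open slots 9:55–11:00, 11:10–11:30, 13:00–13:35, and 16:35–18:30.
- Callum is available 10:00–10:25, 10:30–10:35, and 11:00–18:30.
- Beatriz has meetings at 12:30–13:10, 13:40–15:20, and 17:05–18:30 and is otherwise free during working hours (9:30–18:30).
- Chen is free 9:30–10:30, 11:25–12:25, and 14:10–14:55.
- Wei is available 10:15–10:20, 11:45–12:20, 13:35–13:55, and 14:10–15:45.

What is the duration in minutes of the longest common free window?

5 minutes

Beatriz free within 09:30–18:30: 09:30–12:30, 13:10–13:40, 15:20–17:05.
Freya ∩ Callum: 10:00–10:25, 10:30–10:35, 11:10–11:30, 13:00–13:35, 16:35–18:30.
Freya ∩ Callum ∩ Beatriz: 10:00–10:25, 10:30–10:35, 11:10–11:30, 13:10–13:35, 16:35–17:05.
Freya ∩ Callum ∩ Beatriz ∩ Chen: 10:00–10:25, 11:25–11:30.
Freya ∩ Callum ∩ Beatriz ∩ Chen ∩ Wei: 10:15–10:20.
Single common window of 5 minutes.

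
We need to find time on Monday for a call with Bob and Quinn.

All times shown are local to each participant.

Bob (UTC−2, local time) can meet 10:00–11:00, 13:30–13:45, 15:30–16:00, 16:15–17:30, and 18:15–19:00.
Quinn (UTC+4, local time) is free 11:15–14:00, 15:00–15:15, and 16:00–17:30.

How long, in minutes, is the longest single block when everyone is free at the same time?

Bob → UTC: 12:00–13:00, 15:30–15:45, 17:30–18:00, 18:15–19:30, 20:15–21:00.
Quinn → UTC: 07:15–10:00, 11:00–11:15, 12:00–13:30.
Bob ∩ Quinn: 12:00–13:00.
Single common window of 60 minutes.

60 minutes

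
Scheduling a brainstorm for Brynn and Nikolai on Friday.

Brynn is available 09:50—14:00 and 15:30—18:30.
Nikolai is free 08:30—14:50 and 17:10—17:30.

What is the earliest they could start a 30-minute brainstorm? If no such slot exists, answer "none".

09:50

Brynn ∩ Nikolai: 09:50–14:00, 17:10–17:30.
Windows ≥ 30 min: 09:50–14:00.
Earliest such window starts at 09:50.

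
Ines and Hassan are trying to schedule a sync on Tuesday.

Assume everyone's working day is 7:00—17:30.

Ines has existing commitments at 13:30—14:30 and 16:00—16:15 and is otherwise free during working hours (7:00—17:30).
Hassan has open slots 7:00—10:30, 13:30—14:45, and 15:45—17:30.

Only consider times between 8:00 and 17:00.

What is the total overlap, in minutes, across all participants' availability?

225 minutes

Ines free within 07:00–17:30: 07:00–13:30, 14:30–16:00, 16:15–17:30.
Ines ∩ Hassan: 07:00–10:30, 14:30–14:45, 15:45–16:00, 16:15–17:30.
Restricted to 08:00–17:00: 08:00–10:30, 14:30–14:45, 15:45–16:00, 16:15–17:00.
Total common minutes: 150 + 15 + 15 + 45 = 225.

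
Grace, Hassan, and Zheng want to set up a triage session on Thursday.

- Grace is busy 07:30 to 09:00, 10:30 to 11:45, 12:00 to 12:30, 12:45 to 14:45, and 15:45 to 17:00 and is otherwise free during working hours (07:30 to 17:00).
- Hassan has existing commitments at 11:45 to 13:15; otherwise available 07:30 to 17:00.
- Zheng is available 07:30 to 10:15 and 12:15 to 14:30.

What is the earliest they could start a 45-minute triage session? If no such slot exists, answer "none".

Grace free within 07:30–17:00: 09:00–10:30, 11:45–12:00, 12:30–12:45, 14:45–15:45.
Hassan free within 07:30–17:00: 07:30–11:45, 13:15–17:00.
Grace ∩ Hassan: 09:00–10:30, 14:45–15:45.
Grace ∩ Hassan ∩ Zheng: 09:00–10:15.
Windows ≥ 45 min: 09:00–10:15.
Earliest such window starts at 09:00.

09:00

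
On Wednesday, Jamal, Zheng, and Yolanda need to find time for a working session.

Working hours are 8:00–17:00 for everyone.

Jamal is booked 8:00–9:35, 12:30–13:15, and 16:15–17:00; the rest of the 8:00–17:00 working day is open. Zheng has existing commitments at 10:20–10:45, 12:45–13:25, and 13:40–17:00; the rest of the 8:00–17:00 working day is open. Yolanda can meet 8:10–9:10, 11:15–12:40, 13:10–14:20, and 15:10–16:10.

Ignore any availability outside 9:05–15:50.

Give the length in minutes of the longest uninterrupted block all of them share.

75 minutes

Jamal free within 08:00–17:00: 09:35–12:30, 13:15–16:15.
Zheng free within 08:00–17:00: 08:00–10:20, 10:45–12:45, 13:25–13:40.
Jamal ∩ Zheng: 09:35–10:20, 10:45–12:30, 13:25–13:40.
Jamal ∩ Zheng ∩ Yolanda: 11:15–12:30, 13:25–13:40.
Restricted to 09:05–15:50: 11:15–12:30, 13:25–13:40.
Common window lengths: 75, 15 min; longest is 75.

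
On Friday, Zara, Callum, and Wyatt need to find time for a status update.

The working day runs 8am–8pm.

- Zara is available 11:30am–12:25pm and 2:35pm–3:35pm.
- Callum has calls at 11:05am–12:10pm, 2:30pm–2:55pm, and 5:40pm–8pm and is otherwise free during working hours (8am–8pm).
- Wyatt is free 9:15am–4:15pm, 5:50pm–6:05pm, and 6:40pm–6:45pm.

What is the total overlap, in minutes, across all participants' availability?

Callum free within 08:00–20:00: 08:00–11:05, 12:10–14:30, 14:55–17:40.
Zara ∩ Callum: 12:10–12:25, 14:55–15:35.
Zara ∩ Callum ∩ Wyatt: 12:10–12:25, 14:55–15:35.
Total common minutes: 15 + 40 = 55.

55 minutes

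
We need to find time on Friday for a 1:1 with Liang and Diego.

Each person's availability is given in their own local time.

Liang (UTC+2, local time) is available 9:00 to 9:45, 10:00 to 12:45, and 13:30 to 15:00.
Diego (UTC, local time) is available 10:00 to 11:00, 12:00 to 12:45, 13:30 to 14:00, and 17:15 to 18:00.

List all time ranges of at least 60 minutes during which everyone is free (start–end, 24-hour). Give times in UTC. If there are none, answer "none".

Liang → UTC: 07:00–07:45, 08:00–10:45, 11:30–13:00.
Diego → UTC: 10:00–11:00, 12:00–12:45, 13:30–14:00, 17:15–18:00.
Liang ∩ Diego: 10:00–10:45, 12:00–12:45.
Windows ≥ 60 min: (none).

none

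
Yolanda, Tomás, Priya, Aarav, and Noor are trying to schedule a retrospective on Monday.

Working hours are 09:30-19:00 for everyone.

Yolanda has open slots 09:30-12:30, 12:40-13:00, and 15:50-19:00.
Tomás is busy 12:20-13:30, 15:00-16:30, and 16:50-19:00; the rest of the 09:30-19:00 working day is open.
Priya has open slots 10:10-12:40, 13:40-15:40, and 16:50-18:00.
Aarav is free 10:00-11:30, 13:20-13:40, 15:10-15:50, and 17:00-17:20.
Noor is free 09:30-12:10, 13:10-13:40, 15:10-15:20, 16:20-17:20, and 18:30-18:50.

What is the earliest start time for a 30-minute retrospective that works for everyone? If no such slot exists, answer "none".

10:10

Tomás free within 09:30–19:00: 09:30–12:20, 13:30–15:00, 16:30–16:50.
Yolanda ∩ Tomás: 09:30–12:20, 16:30–16:50.
Yolanda ∩ Tomás ∩ Priya: 10:10–12:20.
Yolanda ∩ Tomás ∩ Priya ∩ Aarav: 10:10–11:30.
Yolanda ∩ Tomás ∩ Priya ∩ Aarav ∩ Noor: 10:10–11:30.
Windows ≥ 30 min: 10:10–11:30.
Earliest such window starts at 10:10.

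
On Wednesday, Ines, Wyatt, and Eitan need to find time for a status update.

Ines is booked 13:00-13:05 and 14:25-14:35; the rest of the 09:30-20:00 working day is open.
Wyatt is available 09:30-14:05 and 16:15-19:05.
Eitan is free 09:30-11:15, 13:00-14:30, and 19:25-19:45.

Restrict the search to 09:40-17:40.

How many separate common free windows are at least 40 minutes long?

Ines free within 09:30–20:00: 09:30–13:00, 13:05–14:25, 14:35–20:00.
Ines ∩ Wyatt: 09:30–13:00, 13:05–14:05, 16:15–19:05.
Ines ∩ Wyatt ∩ Eitan: 09:30–11:15, 13:05–14:05.
Restricted to 09:40–17:40: 09:40–11:15, 13:05–14:05.
Windows ≥ 40 min: 09:40–11:15, 13:05–14:05.
That's 2 windows.

2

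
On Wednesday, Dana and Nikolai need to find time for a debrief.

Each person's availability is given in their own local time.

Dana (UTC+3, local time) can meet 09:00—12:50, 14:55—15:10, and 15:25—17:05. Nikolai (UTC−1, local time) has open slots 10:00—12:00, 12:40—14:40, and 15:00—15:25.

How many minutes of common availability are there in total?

Dana → UTC: 06:00–09:50, 11:55–12:10, 12:25–14:05.
Nikolai → UTC: 11:00–13:00, 13:40–15:40, 16:00–16:25.
Dana ∩ Nikolai: 11:55–12:10, 12:25–13:00, 13:40–14:05.
Total common minutes: 15 + 35 + 25 = 75.

75 minutes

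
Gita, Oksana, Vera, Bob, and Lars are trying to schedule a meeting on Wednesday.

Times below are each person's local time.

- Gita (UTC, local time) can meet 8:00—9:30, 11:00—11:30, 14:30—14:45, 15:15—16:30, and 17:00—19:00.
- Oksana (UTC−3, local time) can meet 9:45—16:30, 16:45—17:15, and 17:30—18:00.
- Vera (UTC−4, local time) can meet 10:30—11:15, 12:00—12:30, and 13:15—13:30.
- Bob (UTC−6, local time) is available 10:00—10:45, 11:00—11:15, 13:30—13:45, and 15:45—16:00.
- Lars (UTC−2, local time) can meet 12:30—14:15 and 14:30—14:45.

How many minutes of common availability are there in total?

15 minutes

Gita → UTC: 08:00–09:30, 11:00–11:30, 14:30–14:45, 15:15–16:30, 17:00–19:00.
Oksana → UTC: 12:45–19:30, 19:45–20:15, 20:30–21:00.
Vera → UTC: 14:30–15:15, 16:00–16:30, 17:15–17:30.
Bob → UTC: 16:00–16:45, 17:00–17:15, 19:30–19:45, 21:45–22:00.
Lars → UTC: 14:30–16:15, 16:30–16:45.
Gita ∩ Oksana: 14:30–14:45, 15:15–16:30, 17:00–19:00.
Gita ∩ Oksana ∩ Vera: 14:30–14:45, 16:00–16:30, 17:15–17:30.
Gita ∩ Oksana ∩ Vera ∩ Bob: 16:00–16:30.
Gita ∩ Oksana ∩ Vera ∩ Bob ∩ Lars: 16:00–16:15.
Total common minutes: 15.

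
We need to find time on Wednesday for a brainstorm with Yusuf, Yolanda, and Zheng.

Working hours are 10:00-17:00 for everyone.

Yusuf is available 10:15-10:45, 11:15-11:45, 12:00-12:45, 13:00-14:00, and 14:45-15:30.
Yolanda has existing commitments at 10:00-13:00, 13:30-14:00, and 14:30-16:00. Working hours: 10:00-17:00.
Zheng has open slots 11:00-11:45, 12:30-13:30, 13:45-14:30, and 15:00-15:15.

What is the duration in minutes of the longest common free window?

30 minutes

Yolanda free within 10:00–17:00: 13:00–13:30, 14:00–14:30, 16:00–17:00.
Yusuf ∩ Yolanda: 13:00–13:30.
Yusuf ∩ Yolanda ∩ Zheng: 13:00–13:30.
Single common window of 30 minutes.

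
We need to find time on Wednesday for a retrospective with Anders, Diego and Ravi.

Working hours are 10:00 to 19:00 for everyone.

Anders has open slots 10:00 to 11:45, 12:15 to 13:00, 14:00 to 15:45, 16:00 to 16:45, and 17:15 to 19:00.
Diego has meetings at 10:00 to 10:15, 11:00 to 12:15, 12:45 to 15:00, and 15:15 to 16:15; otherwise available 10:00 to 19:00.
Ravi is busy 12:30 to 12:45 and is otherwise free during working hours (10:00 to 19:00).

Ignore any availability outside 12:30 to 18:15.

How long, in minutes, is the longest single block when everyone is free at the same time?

60 minutes

Diego free within 10:00–19:00: 10:15–11:00, 12:15–12:45, 15:00–15:15, 16:15–19:00.
Ravi free within 10:00–19:00: 10:00–12:30, 12:45–19:00.
Anders ∩ Diego: 10:15–11:00, 12:15–12:45, 15:00–15:15, 16:15–16:45, 17:15–19:00.
Anders ∩ Diego ∩ Ravi: 10:15–11:00, 12:15–12:30, 15:00–15:15, 16:15–16:45, 17:15–19:00.
Restricted to 12:30–18:15: 15:00–15:15, 16:15–16:45, 17:15–18:15.
Common window lengths: 15, 30, 60 min; longest is 60.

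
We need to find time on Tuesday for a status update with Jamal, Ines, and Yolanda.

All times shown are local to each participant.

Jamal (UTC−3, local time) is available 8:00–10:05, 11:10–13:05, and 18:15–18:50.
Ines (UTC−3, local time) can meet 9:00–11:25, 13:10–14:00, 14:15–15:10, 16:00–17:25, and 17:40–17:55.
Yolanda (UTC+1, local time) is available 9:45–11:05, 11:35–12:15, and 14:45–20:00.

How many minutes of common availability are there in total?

15 minutes

Jamal → UTC: 11:00–13:05, 14:10–16:05, 21:15–21:50.
Ines → UTC: 12:00–14:25, 16:10–17:00, 17:15–18:10, 19:00–20:25, 20:40–20:55.
Yolanda → UTC: 08:45–10:05, 10:35–11:15, 13:45–19:00.
Jamal ∩ Ines: 12:00–13:05, 14:10–14:25.
Jamal ∩ Ines ∩ Yolanda: 14:10–14:25.
Total common minutes: 15.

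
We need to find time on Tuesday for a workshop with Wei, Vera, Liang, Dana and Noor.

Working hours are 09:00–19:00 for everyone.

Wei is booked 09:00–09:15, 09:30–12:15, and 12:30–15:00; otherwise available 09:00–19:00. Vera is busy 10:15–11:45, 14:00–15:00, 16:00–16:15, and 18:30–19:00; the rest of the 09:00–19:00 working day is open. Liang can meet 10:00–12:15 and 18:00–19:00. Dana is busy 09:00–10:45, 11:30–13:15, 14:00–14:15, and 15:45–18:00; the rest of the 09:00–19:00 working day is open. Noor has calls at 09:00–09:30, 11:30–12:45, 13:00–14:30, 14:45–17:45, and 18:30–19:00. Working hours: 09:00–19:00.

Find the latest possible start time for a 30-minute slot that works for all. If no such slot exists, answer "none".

18:00

Wei free within 09:00–19:00: 09:15–09:30, 12:15–12:30, 15:00–19:00.
Vera free within 09:00–19:00: 09:00–10:15, 11:45–14:00, 15:00–16:00, 16:15–18:30.
Dana free within 09:00–19:00: 10:45–11:30, 13:15–14:00, 14:15–15:45, 18:00–19:00.
Noor free within 09:00–19:00: 09:30–11:30, 12:45–13:00, 14:30–14:45, 17:45–18:30.
Wei ∩ Vera: 09:15–09:30, 12:15–12:30, 15:00–16:00, 16:15–18:30.
Wei ∩ Vera ∩ Liang: 18:00–18:30.
Wei ∩ Vera ∩ Liang ∩ Dana: 18:00–18:30.
Wei ∩ Vera ∩ Liang ∩ Dana ∩ Noor: 18:00–18:30.
Windows ≥ 30 min: 18:00–18:30.
Latest start in the last window 18:00–18:30 is 18:30 − 30 min = 18:00.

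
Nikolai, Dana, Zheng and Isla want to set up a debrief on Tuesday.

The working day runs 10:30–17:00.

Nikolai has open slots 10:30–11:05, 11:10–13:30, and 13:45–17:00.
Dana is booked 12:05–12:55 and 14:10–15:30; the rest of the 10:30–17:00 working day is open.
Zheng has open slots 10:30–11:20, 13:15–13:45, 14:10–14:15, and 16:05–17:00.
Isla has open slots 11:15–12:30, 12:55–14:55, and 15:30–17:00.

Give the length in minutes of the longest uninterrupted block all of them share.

Dana free within 10:30–17:00: 10:30–12:05, 12:55–14:10, 15:30–17:00.
Nikolai ∩ Dana: 10:30–11:05, 11:10–12:05, 12:55–13:30, 13:45–14:10, 15:30–17:00.
Nikolai ∩ Dana ∩ Zheng: 10:30–11:05, 11:10–11:20, 13:15–13:30, 16:05–17:00.
Nikolai ∩ Dana ∩ Zheng ∩ Isla: 11:15–11:20, 13:15–13:30, 16:05–17:00.
Common window lengths: 5, 15, 55 min; longest is 55.

55 minutes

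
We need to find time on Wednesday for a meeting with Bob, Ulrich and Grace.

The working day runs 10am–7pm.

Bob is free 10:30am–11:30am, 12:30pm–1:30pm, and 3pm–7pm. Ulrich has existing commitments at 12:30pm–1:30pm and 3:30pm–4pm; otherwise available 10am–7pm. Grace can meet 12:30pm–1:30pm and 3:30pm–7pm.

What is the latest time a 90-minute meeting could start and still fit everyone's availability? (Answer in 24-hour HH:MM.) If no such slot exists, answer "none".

Ulrich free within 10:00–19:00: 10:00–12:30, 13:30–15:30, 16:00–19:00.
Bob ∩ Ulrich: 10:30–11:30, 15:00–15:30, 16:00–19:00.
Bob ∩ Ulrich ∩ Grace: 16:00–19:00.
Windows ≥ 90 min: 16:00–19:00.
Latest start in the last window 16:00–19:00 is 19:00 − 90 min = 17:30.

17:30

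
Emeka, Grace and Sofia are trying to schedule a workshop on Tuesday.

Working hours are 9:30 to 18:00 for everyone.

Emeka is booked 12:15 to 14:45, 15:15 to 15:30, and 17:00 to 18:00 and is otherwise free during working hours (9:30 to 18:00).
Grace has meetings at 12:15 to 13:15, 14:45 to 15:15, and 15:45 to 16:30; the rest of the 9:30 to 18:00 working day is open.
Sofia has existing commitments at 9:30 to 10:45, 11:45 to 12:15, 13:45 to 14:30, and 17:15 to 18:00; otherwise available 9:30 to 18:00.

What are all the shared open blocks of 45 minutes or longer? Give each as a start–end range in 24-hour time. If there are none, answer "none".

10:45–11:45

Emeka free within 09:30–18:00: 09:30–12:15, 14:45–15:15, 15:30–17:00.
Grace free within 09:30–18:00: 09:30–12:15, 13:15–14:45, 15:15–15:45, 16:30–18:00.
Sofia free within 09:30–18:00: 10:45–11:45, 12:15–13:45, 14:30–17:15.
Emeka ∩ Grace: 09:30–12:15, 15:30–15:45, 16:30–17:00.
Emeka ∩ Grace ∩ Sofia: 10:45–11:45, 15:30–15:45, 16:30–17:00.
Windows ≥ 45 min: 10:45–11:45.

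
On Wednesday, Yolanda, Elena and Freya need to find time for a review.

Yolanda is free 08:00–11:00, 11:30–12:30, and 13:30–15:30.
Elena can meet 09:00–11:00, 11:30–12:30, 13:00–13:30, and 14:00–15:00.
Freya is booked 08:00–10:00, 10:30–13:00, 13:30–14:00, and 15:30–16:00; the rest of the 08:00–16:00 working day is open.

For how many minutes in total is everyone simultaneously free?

Freya free within 08:00–16:00: 10:00–10:30, 13:00–13:30, 14:00–15:30.
Yolanda ∩ Elena: 09:00–11:00, 11:30–12:30, 14:00–15:00.
Yolanda ∩ Elena ∩ Freya: 10:00–10:30, 14:00–15:00.
Total common minutes: 30 + 60 = 90.

90 minutes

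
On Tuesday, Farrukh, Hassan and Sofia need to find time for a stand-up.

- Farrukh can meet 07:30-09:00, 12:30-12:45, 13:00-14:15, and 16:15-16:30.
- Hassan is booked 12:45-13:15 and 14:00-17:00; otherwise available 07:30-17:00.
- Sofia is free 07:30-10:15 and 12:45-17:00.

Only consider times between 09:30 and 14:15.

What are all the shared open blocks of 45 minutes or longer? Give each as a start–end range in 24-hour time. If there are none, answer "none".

Hassan free within 07:30–17:00: 07:30–12:45, 13:15–14:00.
Farrukh ∩ Hassan: 07:30–09:00, 12:30–12:45, 13:15–14:00.
Farrukh ∩ Hassan ∩ Sofia: 07:30–09:00, 13:15–14:00.
Restricted to 09:30–14:15: 13:15–14:00.
Windows ≥ 45 min: 13:15–14:00.

13:15–14:00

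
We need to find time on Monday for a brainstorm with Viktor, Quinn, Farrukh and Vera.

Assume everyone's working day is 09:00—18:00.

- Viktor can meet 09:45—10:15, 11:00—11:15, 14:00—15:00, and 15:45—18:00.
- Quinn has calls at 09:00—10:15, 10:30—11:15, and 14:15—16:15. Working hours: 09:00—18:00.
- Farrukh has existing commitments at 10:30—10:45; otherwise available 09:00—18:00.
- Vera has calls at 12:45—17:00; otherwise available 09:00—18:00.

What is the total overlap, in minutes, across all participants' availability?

60 minutes

Quinn free within 09:00–18:00: 10:15–10:30, 11:15–14:15, 16:15–18:00.
Farrukh free within 09:00–18:00: 09:00–10:30, 10:45–18:00.
Vera free within 09:00–18:00: 09:00–12:45, 17:00–18:00.
Viktor ∩ Quinn: 14:00–14:15, 16:15–18:00.
Viktor ∩ Quinn ∩ Farrukh: 14:00–14:15, 16:15–18:00.
Viktor ∩ Quinn ∩ Farrukh ∩ Vera: 17:00–18:00.
Total common minutes: 60.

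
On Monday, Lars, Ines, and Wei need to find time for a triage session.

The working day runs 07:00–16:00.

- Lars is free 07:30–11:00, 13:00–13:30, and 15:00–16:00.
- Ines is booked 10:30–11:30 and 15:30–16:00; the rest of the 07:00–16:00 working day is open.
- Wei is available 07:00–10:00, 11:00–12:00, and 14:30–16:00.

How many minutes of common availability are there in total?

Ines free within 07:00–16:00: 07:00–10:30, 11:30–15:30.
Lars ∩ Ines: 07:30–10:30, 13:00–13:30, 15:00–15:30.
Lars ∩ Ines ∩ Wei: 07:30–10:00, 15:00–15:30.
Total common minutes: 150 + 30 = 180.

180 minutes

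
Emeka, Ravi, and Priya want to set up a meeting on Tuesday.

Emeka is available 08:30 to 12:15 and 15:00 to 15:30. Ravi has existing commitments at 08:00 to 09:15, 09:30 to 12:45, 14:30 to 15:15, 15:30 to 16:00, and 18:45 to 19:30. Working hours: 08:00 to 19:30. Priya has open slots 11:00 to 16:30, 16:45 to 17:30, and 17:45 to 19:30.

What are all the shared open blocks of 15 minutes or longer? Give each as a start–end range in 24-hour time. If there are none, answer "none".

Ravi free within 08:00–19:30: 09:15–09:30, 12:45–14:30, 15:15–15:30, 16:00–18:45.
Emeka ∩ Ravi: 09:15–09:30, 15:15–15:30.
Emeka ∩ Ravi ∩ Priya: 15:15–15:30.
Windows ≥ 15 min: 15:15–15:30.

15:15–15:30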